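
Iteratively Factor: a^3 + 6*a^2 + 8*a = (a + 4)*(a^2 + 2*a) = a*(a + 4)*(a + 2)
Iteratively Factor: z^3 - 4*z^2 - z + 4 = (z + 1)*(z^2 - 5*z + 4) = (z - 4)*(z + 1)*(z - 1)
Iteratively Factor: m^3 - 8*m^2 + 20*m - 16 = (m - 4)*(m^2 - 4*m + 4) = (m - 4)*(m - 2)*(m - 2)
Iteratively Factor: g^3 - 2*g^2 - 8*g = (g + 2)*(g^2 - 4*g) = (g - 4)*(g + 2)*(g)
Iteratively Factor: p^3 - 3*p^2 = (p)*(p^2 - 3*p) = p^2*(p - 3)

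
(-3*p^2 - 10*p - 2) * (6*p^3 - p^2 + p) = -18*p^5 - 57*p^4 - 5*p^3 - 8*p^2 - 2*p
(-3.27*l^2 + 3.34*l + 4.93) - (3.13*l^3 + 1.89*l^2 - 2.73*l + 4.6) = -3.13*l^3 - 5.16*l^2 + 6.07*l + 0.33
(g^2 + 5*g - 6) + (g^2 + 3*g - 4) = 2*g^2 + 8*g - 10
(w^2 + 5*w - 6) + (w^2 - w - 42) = 2*w^2 + 4*w - 48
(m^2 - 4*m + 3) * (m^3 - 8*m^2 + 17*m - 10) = m^5 - 12*m^4 + 52*m^3 - 102*m^2 + 91*m - 30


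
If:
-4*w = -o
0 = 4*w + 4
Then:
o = -4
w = -1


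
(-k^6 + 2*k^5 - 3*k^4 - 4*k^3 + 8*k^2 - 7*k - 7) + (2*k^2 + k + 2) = -k^6 + 2*k^5 - 3*k^4 - 4*k^3 + 10*k^2 - 6*k - 5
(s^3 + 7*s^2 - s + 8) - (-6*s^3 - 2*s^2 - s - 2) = 7*s^3 + 9*s^2 + 10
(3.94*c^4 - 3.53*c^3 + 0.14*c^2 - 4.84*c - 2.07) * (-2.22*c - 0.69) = -8.7468*c^5 + 5.118*c^4 + 2.1249*c^3 + 10.6482*c^2 + 7.935*c + 1.4283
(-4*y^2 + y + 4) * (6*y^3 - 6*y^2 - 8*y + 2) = -24*y^5 + 30*y^4 + 50*y^3 - 40*y^2 - 30*y + 8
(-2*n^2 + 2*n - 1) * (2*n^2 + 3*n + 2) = -4*n^4 - 2*n^3 + n - 2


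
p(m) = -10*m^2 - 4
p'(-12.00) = 240.00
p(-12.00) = -1444.00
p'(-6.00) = 120.00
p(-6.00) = -364.00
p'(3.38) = -67.60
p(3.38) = -118.24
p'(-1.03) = 20.60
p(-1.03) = -14.61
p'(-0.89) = 17.80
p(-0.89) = -11.92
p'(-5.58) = 111.60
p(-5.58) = -315.36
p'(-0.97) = 19.40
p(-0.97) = -13.41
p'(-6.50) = 130.00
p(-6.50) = -426.50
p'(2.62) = -52.40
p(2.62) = -72.64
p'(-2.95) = 59.00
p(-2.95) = -91.02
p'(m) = -20*m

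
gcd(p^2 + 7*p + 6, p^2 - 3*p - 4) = p + 1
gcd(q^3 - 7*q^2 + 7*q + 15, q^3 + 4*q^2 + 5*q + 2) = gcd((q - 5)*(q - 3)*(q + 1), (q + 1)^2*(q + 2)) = q + 1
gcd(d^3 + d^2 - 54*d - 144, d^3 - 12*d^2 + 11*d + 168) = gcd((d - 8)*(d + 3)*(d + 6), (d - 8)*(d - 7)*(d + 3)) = d^2 - 5*d - 24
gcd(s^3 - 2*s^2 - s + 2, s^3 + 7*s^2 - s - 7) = s^2 - 1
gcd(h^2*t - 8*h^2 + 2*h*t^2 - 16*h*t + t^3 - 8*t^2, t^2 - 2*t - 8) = 1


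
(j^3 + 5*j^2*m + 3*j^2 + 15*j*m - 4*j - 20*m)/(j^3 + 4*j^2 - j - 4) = (j + 5*m)/(j + 1)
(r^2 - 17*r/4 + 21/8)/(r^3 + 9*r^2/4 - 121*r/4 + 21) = (r - 7/2)/(r^2 + 3*r - 28)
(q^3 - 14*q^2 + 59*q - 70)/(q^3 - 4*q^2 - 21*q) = (q^2 - 7*q + 10)/(q*(q + 3))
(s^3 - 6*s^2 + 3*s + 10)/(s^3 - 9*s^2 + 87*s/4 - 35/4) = 4*(s^2 - s - 2)/(4*s^2 - 16*s + 7)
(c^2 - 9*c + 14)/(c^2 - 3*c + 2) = (c - 7)/(c - 1)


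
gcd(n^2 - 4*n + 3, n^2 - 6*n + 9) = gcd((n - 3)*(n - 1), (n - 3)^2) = n - 3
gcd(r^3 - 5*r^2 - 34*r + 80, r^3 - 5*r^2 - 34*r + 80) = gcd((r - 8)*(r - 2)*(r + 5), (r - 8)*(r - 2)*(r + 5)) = r^3 - 5*r^2 - 34*r + 80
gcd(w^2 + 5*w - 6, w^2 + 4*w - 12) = w + 6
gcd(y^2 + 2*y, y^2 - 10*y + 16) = 1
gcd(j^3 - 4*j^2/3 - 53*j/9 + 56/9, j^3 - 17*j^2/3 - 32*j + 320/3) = j - 8/3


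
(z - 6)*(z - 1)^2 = z^3 - 8*z^2 + 13*z - 6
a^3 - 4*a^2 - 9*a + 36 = (a - 4)*(a - 3)*(a + 3)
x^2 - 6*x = x*(x - 6)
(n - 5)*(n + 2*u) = n^2 + 2*n*u - 5*n - 10*u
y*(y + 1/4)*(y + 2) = y^3 + 9*y^2/4 + y/2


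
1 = 1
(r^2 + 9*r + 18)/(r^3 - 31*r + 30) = (r + 3)/(r^2 - 6*r + 5)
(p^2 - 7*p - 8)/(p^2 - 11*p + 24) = (p + 1)/(p - 3)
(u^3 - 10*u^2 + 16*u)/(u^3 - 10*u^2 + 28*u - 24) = u*(u - 8)/(u^2 - 8*u + 12)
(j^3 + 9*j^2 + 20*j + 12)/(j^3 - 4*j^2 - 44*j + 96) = (j^2 + 3*j + 2)/(j^2 - 10*j + 16)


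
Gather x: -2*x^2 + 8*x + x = -2*x^2 + 9*x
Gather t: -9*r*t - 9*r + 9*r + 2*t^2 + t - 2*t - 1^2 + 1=2*t^2 + t*(-9*r - 1)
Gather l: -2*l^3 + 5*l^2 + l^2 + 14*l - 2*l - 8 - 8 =-2*l^3 + 6*l^2 + 12*l - 16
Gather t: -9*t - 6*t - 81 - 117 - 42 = -15*t - 240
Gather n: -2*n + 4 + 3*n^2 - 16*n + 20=3*n^2 - 18*n + 24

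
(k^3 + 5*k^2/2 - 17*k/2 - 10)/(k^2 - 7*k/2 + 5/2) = (k^2 + 5*k + 4)/(k - 1)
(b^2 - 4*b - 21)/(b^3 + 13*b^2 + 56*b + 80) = (b^2 - 4*b - 21)/(b^3 + 13*b^2 + 56*b + 80)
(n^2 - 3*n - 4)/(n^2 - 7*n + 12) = (n + 1)/(n - 3)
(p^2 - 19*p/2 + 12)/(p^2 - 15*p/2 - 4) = (2*p - 3)/(2*p + 1)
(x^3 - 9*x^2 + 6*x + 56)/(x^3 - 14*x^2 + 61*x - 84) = (x + 2)/(x - 3)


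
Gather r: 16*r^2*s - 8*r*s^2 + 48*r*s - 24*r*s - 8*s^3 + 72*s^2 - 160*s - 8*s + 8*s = 16*r^2*s + r*(-8*s^2 + 24*s) - 8*s^3 + 72*s^2 - 160*s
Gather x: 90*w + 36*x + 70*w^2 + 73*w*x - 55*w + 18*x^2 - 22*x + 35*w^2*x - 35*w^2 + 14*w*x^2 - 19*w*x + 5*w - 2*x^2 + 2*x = 35*w^2 + 40*w + x^2*(14*w + 16) + x*(35*w^2 + 54*w + 16)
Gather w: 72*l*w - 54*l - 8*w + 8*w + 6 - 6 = 72*l*w - 54*l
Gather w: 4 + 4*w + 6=4*w + 10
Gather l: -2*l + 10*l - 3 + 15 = 8*l + 12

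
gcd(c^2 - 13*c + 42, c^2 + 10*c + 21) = 1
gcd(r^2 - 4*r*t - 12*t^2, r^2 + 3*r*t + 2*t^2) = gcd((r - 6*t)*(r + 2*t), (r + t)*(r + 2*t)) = r + 2*t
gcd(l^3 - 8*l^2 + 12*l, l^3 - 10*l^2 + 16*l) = l^2 - 2*l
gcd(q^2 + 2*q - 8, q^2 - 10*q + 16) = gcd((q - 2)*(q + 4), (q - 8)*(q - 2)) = q - 2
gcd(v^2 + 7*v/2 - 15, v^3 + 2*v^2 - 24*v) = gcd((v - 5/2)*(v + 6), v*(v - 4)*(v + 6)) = v + 6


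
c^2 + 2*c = c*(c + 2)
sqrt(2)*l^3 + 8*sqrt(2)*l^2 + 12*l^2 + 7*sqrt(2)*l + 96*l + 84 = (l + 7)*(l + 6*sqrt(2))*(sqrt(2)*l + sqrt(2))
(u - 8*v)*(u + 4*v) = u^2 - 4*u*v - 32*v^2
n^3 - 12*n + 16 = (n - 2)^2*(n + 4)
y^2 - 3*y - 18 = (y - 6)*(y + 3)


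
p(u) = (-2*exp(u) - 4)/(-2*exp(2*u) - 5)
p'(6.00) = 0.00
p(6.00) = 0.00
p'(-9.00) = 0.00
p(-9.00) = 0.80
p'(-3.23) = 0.01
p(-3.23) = 0.82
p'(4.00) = -0.02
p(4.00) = 0.02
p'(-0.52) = -0.02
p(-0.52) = 0.91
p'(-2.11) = 0.04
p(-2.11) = 0.84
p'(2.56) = -0.10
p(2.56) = 0.09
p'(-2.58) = 0.03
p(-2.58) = 0.83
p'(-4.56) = 0.00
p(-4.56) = 0.80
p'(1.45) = -0.33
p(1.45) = 0.30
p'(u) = 4*(-2*exp(u) - 4)*exp(2*u)/(-2*exp(2*u) - 5)^2 - 2*exp(u)/(-2*exp(2*u) - 5) = 2*(-4*(exp(u) + 2)*exp(u) + 2*exp(2*u) + 5)*exp(u)/(2*exp(2*u) + 5)^2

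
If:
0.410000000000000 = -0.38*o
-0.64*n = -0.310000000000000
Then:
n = 0.48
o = -1.08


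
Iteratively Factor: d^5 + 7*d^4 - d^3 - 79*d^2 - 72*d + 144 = (d + 4)*(d^4 + 3*d^3 - 13*d^2 - 27*d + 36) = (d - 1)*(d + 4)*(d^3 + 4*d^2 - 9*d - 36) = (d - 1)*(d + 4)^2*(d^2 - 9) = (d - 1)*(d + 3)*(d + 4)^2*(d - 3)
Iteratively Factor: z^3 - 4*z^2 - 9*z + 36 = (z + 3)*(z^2 - 7*z + 12) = (z - 4)*(z + 3)*(z - 3)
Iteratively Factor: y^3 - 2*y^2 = (y)*(y^2 - 2*y) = y^2*(y - 2)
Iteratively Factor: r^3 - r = (r + 1)*(r^2 - r) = r*(r + 1)*(r - 1)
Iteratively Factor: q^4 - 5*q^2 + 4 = (q + 2)*(q^3 - 2*q^2 - q + 2) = (q - 2)*(q + 2)*(q^2 - 1) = (q - 2)*(q + 1)*(q + 2)*(q - 1)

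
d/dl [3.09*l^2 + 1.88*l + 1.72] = 6.18*l + 1.88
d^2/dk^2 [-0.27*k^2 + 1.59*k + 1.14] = -0.540000000000000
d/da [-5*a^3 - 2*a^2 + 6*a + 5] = -15*a^2 - 4*a + 6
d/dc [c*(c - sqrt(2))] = 2*c - sqrt(2)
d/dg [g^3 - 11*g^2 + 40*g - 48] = 3*g^2 - 22*g + 40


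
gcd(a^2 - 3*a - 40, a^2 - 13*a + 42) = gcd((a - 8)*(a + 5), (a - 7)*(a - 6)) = 1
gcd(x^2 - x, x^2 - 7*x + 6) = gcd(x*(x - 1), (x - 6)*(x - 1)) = x - 1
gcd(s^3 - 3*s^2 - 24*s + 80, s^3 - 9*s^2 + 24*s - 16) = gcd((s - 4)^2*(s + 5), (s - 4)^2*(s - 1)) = s^2 - 8*s + 16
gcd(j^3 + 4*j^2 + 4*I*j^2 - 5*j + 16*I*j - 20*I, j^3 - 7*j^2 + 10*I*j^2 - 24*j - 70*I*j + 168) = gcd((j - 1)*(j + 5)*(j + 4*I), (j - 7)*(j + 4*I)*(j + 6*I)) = j + 4*I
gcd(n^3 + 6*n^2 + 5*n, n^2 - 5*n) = n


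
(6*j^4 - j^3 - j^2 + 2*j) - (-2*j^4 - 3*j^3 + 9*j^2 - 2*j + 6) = 8*j^4 + 2*j^3 - 10*j^2 + 4*j - 6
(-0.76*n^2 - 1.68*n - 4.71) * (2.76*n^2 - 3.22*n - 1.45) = -2.0976*n^4 - 2.1896*n^3 - 6.488*n^2 + 17.6022*n + 6.8295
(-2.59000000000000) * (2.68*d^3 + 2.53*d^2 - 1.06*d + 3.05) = -6.9412*d^3 - 6.5527*d^2 + 2.7454*d - 7.8995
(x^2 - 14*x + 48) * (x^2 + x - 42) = x^4 - 13*x^3 - 8*x^2 + 636*x - 2016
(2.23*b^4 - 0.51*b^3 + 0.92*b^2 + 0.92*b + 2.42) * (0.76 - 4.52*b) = -10.0796*b^5 + 4.0*b^4 - 4.546*b^3 - 3.4592*b^2 - 10.2392*b + 1.8392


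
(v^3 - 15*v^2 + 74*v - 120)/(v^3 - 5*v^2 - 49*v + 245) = (v^2 - 10*v + 24)/(v^2 - 49)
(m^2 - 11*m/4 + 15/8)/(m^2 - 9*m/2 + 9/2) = (m - 5/4)/(m - 3)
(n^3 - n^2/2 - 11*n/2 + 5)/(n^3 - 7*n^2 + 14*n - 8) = (n + 5/2)/(n - 4)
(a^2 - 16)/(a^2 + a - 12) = (a - 4)/(a - 3)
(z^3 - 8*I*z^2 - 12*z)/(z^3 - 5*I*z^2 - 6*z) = (z - 6*I)/(z - 3*I)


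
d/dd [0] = 0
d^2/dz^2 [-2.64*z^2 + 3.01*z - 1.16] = -5.28000000000000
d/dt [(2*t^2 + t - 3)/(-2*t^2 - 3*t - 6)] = (-4*t^2 - 36*t - 15)/(4*t^4 + 12*t^3 + 33*t^2 + 36*t + 36)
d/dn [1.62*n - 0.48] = 1.62000000000000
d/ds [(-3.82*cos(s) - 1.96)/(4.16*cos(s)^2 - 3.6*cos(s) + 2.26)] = (-15.8912*cos(s)^2 - 16.3072*cos(s) + 15.6892)*sin(s)/(17.3056*cos(s)^4 - 29.952*cos(s)^3 + 31.7632*cos(s)^2 - 16.272*cos(s) + 5.1076)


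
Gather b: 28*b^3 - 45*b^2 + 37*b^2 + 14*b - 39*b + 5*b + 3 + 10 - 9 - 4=28*b^3 - 8*b^2 - 20*b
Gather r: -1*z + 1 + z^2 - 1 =z^2 - z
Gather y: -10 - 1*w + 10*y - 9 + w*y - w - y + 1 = -2*w + y*(w + 9) - 18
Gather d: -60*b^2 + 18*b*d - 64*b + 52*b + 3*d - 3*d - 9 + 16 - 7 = -60*b^2 + 18*b*d - 12*b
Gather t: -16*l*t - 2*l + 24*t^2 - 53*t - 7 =-2*l + 24*t^2 + t*(-16*l - 53) - 7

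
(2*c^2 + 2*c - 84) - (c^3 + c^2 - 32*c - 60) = -c^3 + c^2 + 34*c - 24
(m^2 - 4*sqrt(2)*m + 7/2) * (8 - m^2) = -m^4 + 4*sqrt(2)*m^3 + 9*m^2/2 - 32*sqrt(2)*m + 28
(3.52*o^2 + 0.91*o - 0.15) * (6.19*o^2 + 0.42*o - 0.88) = 21.7888*o^4 + 7.1113*o^3 - 3.6439*o^2 - 0.8638*o + 0.132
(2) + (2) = 4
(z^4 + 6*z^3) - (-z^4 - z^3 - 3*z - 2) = 2*z^4 + 7*z^3 + 3*z + 2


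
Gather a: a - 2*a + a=0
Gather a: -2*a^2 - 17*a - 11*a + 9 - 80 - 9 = -2*a^2 - 28*a - 80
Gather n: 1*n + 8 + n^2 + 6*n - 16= n^2 + 7*n - 8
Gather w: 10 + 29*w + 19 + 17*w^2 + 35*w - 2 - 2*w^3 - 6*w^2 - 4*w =-2*w^3 + 11*w^2 + 60*w + 27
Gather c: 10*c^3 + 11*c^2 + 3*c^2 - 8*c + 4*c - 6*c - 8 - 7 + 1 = 10*c^3 + 14*c^2 - 10*c - 14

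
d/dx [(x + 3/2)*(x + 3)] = 2*x + 9/2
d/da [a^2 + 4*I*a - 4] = 2*a + 4*I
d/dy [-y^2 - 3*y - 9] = -2*y - 3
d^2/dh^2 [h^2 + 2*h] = 2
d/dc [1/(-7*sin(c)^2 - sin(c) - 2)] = (14*sin(c) + 1)*cos(c)/(7*sin(c)^2 + sin(c) + 2)^2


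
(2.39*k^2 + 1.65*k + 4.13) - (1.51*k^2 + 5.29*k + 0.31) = 0.88*k^2 - 3.64*k + 3.82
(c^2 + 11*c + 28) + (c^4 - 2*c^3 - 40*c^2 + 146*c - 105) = c^4 - 2*c^3 - 39*c^2 + 157*c - 77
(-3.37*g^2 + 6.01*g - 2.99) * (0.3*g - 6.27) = -1.011*g^3 + 22.9329*g^2 - 38.5797*g + 18.7473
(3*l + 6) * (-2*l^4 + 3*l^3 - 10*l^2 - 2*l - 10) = -6*l^5 - 3*l^4 - 12*l^3 - 66*l^2 - 42*l - 60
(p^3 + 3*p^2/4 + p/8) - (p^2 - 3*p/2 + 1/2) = p^3 - p^2/4 + 13*p/8 - 1/2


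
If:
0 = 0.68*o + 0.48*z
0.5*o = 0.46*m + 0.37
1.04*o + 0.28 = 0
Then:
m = -1.10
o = -0.27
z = 0.38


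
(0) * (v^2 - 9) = 0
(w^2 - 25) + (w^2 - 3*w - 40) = 2*w^2 - 3*w - 65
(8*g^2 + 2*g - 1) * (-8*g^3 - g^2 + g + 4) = -64*g^5 - 24*g^4 + 14*g^3 + 35*g^2 + 7*g - 4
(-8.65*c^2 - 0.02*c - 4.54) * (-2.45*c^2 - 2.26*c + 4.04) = 21.1925*c^4 + 19.598*c^3 - 23.7778*c^2 + 10.1796*c - 18.3416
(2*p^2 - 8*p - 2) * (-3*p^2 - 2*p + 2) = -6*p^4 + 20*p^3 + 26*p^2 - 12*p - 4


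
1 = 1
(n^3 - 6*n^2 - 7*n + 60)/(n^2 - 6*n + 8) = (n^2 - 2*n - 15)/(n - 2)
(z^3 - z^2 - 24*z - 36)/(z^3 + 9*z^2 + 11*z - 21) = (z^2 - 4*z - 12)/(z^2 + 6*z - 7)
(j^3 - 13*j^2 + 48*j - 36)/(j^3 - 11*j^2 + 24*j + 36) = (j - 1)/(j + 1)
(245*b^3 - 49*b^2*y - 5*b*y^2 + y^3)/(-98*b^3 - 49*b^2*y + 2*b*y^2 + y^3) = (-5*b + y)/(2*b + y)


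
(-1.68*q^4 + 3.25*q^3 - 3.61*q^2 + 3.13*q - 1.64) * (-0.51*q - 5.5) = 0.8568*q^5 + 7.5825*q^4 - 16.0339*q^3 + 18.2587*q^2 - 16.3786*q + 9.02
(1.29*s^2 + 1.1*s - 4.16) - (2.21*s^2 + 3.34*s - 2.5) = -0.92*s^2 - 2.24*s - 1.66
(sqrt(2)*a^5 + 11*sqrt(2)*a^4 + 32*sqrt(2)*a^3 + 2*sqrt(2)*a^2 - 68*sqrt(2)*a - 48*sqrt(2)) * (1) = sqrt(2)*a^5 + 11*sqrt(2)*a^4 + 32*sqrt(2)*a^3 + 2*sqrt(2)*a^2 - 68*sqrt(2)*a - 48*sqrt(2)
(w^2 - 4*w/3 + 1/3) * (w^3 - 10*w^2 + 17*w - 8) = w^5 - 34*w^4/3 + 92*w^3/3 - 34*w^2 + 49*w/3 - 8/3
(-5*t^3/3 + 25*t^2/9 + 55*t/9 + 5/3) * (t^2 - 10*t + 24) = -5*t^5/3 + 175*t^4/9 - 185*t^3/3 + 65*t^2/9 + 130*t + 40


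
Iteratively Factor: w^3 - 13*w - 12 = (w + 1)*(w^2 - w - 12) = (w + 1)*(w + 3)*(w - 4)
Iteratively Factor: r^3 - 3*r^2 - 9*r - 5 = (r + 1)*(r^2 - 4*r - 5) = (r - 5)*(r + 1)*(r + 1)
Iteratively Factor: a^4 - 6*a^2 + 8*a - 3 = (a - 1)*(a^3 + a^2 - 5*a + 3) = (a - 1)^2*(a^2 + 2*a - 3) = (a - 1)^3*(a + 3)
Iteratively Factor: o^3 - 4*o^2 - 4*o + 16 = (o + 2)*(o^2 - 6*o + 8) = (o - 4)*(o + 2)*(o - 2)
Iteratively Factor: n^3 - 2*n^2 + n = (n - 1)*(n^2 - n) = n*(n - 1)*(n - 1)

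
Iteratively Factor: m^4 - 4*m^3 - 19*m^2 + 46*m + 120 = (m - 4)*(m^3 - 19*m - 30) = (m - 4)*(m + 3)*(m^2 - 3*m - 10) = (m - 5)*(m - 4)*(m + 3)*(m + 2)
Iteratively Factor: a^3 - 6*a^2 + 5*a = (a - 5)*(a^2 - a) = (a - 5)*(a - 1)*(a)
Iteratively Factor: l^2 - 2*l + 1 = (l - 1)*(l - 1)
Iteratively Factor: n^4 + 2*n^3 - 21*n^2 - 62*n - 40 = (n + 2)*(n^3 - 21*n - 20) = (n + 1)*(n + 2)*(n^2 - n - 20) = (n + 1)*(n + 2)*(n + 4)*(n - 5)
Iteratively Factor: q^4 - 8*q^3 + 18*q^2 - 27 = (q - 3)*(q^3 - 5*q^2 + 3*q + 9) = (q - 3)^2*(q^2 - 2*q - 3) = (q - 3)^2*(q + 1)*(q - 3)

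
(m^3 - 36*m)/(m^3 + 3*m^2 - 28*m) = (m^2 - 36)/(m^2 + 3*m - 28)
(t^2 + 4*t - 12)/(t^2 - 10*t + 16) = (t + 6)/(t - 8)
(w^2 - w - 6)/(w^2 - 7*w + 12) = (w + 2)/(w - 4)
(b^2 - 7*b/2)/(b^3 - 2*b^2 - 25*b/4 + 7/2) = 2*b/(2*b^2 + 3*b - 2)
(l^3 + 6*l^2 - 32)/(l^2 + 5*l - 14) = (l^2 + 8*l + 16)/(l + 7)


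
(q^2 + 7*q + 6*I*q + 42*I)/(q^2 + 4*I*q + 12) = (q + 7)/(q - 2*I)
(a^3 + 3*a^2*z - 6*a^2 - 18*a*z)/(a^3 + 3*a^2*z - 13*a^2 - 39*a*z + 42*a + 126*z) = a/(a - 7)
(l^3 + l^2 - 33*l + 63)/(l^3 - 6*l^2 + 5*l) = (l^3 + l^2 - 33*l + 63)/(l*(l^2 - 6*l + 5))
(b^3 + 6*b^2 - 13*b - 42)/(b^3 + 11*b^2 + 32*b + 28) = (b - 3)/(b + 2)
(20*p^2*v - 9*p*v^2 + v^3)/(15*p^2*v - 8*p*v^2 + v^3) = (4*p - v)/(3*p - v)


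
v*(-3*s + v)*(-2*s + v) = 6*s^2*v - 5*s*v^2 + v^3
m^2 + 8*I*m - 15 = (m + 3*I)*(m + 5*I)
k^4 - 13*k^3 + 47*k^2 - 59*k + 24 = (k - 8)*(k - 3)*(k - 1)^2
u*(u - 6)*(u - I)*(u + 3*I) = u^4 - 6*u^3 + 2*I*u^3 + 3*u^2 - 12*I*u^2 - 18*u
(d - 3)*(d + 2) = d^2 - d - 6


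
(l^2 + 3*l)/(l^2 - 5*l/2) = 2*(l + 3)/(2*l - 5)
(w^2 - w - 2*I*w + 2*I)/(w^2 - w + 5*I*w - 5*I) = (w - 2*I)/(w + 5*I)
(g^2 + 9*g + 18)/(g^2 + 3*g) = (g + 6)/g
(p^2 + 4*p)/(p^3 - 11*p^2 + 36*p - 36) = p*(p + 4)/(p^3 - 11*p^2 + 36*p - 36)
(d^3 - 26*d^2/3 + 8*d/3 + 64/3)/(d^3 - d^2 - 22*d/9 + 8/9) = 3*(d - 8)/(3*d - 1)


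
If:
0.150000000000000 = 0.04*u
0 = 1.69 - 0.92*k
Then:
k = 1.84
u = 3.75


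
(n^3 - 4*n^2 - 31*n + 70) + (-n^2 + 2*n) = n^3 - 5*n^2 - 29*n + 70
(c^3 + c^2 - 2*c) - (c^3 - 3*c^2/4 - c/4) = 7*c^2/4 - 7*c/4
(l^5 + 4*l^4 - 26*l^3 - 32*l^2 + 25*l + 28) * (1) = l^5 + 4*l^4 - 26*l^3 - 32*l^2 + 25*l + 28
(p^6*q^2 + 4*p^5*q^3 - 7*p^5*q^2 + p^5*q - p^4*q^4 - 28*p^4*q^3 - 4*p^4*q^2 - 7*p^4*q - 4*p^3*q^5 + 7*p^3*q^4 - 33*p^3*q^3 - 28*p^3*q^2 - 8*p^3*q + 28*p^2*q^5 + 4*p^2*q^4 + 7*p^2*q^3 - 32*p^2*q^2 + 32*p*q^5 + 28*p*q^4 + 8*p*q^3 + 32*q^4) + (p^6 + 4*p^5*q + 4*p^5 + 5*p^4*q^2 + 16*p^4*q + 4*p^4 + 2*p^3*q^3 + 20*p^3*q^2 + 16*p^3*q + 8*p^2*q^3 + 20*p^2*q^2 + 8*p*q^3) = p^6*q^2 + p^6 + 4*p^5*q^3 - 7*p^5*q^2 + 5*p^5*q + 4*p^5 - p^4*q^4 - 28*p^4*q^3 + p^4*q^2 + 9*p^4*q + 4*p^4 - 4*p^3*q^5 + 7*p^3*q^4 - 31*p^3*q^3 - 8*p^3*q^2 + 8*p^3*q + 28*p^2*q^5 + 4*p^2*q^4 + 15*p^2*q^3 - 12*p^2*q^2 + 32*p*q^5 + 28*p*q^4 + 16*p*q^3 + 32*q^4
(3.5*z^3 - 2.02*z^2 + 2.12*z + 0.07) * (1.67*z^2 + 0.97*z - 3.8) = 5.845*z^5 + 0.0216000000000003*z^4 - 11.719*z^3 + 9.8493*z^2 - 7.9881*z - 0.266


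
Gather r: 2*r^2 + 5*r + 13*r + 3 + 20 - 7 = 2*r^2 + 18*r + 16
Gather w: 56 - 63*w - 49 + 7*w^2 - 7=7*w^2 - 63*w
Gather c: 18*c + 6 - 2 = 18*c + 4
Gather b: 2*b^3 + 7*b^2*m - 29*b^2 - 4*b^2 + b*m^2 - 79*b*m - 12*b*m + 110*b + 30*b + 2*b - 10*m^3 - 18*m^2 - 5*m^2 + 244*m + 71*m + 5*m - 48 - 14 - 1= 2*b^3 + b^2*(7*m - 33) + b*(m^2 - 91*m + 142) - 10*m^3 - 23*m^2 + 320*m - 63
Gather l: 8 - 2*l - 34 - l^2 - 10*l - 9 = -l^2 - 12*l - 35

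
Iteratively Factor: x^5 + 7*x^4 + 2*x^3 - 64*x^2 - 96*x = (x - 3)*(x^4 + 10*x^3 + 32*x^2 + 32*x) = x*(x - 3)*(x^3 + 10*x^2 + 32*x + 32) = x*(x - 3)*(x + 4)*(x^2 + 6*x + 8) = x*(x - 3)*(x + 4)^2*(x + 2)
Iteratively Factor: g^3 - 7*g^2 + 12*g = (g - 4)*(g^2 - 3*g) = g*(g - 4)*(g - 3)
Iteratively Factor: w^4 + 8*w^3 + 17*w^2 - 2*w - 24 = (w + 4)*(w^3 + 4*w^2 + w - 6) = (w - 1)*(w + 4)*(w^2 + 5*w + 6) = (w - 1)*(w + 3)*(w + 4)*(w + 2)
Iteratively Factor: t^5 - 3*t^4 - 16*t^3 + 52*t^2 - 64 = (t + 1)*(t^4 - 4*t^3 - 12*t^2 + 64*t - 64) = (t + 1)*(t + 4)*(t^3 - 8*t^2 + 20*t - 16) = (t - 4)*(t + 1)*(t + 4)*(t^2 - 4*t + 4) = (t - 4)*(t - 2)*(t + 1)*(t + 4)*(t - 2)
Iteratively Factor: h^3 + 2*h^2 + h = (h)*(h^2 + 2*h + 1) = h*(h + 1)*(h + 1)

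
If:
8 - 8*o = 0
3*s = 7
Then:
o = 1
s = 7/3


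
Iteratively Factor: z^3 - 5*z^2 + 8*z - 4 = (z - 1)*(z^2 - 4*z + 4) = (z - 2)*(z - 1)*(z - 2)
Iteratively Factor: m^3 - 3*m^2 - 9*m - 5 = (m - 5)*(m^2 + 2*m + 1) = (m - 5)*(m + 1)*(m + 1)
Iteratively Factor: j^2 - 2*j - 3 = (j + 1)*(j - 3)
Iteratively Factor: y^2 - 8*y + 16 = (y - 4)*(y - 4)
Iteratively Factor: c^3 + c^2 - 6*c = (c)*(c^2 + c - 6) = c*(c - 2)*(c + 3)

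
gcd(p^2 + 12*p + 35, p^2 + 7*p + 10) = p + 5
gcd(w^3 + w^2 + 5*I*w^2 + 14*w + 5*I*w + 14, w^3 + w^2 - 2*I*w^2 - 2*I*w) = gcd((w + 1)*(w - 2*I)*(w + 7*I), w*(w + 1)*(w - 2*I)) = w^2 + w*(1 - 2*I) - 2*I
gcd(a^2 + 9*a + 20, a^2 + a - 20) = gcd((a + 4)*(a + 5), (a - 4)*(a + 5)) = a + 5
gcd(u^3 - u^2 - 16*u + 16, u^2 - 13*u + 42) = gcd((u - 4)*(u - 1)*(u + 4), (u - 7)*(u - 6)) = 1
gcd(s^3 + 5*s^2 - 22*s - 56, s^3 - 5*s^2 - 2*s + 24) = s^2 - 2*s - 8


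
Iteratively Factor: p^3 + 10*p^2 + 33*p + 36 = (p + 3)*(p^2 + 7*p + 12) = (p + 3)^2*(p + 4)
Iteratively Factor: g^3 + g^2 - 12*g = (g + 4)*(g^2 - 3*g) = (g - 3)*(g + 4)*(g)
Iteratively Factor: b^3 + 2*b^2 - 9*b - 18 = (b + 3)*(b^2 - b - 6) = (b + 2)*(b + 3)*(b - 3)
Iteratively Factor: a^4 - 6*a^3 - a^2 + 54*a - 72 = (a - 4)*(a^3 - 2*a^2 - 9*a + 18) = (a - 4)*(a - 2)*(a^2 - 9) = (a - 4)*(a - 3)*(a - 2)*(a + 3)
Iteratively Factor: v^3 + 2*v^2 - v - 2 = (v + 1)*(v^2 + v - 2) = (v - 1)*(v + 1)*(v + 2)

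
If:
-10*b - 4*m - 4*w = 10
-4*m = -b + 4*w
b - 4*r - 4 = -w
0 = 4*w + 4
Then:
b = -10/11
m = 17/22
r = -65/44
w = -1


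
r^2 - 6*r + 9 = (r - 3)^2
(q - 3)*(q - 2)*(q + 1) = q^3 - 4*q^2 + q + 6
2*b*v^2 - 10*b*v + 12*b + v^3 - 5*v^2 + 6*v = (2*b + v)*(v - 3)*(v - 2)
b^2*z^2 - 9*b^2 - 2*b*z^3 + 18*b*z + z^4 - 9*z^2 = (-b + z)^2*(z - 3)*(z + 3)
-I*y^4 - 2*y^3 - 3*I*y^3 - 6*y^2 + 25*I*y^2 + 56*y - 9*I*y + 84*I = (y - 4)*(y + 7)*(y - 3*I)*(-I*y + 1)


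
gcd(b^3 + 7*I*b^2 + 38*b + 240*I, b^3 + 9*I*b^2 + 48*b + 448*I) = b + 8*I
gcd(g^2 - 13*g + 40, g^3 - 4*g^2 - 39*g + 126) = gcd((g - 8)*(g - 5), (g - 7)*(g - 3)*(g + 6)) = 1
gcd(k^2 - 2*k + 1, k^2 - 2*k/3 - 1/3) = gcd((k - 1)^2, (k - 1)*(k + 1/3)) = k - 1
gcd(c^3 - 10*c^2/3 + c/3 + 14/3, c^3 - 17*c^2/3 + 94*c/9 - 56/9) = c^2 - 13*c/3 + 14/3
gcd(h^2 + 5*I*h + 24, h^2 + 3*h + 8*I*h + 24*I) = h + 8*I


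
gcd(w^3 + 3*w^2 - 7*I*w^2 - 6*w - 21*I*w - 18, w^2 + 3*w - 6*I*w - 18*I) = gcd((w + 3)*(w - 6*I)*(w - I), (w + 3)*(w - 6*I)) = w^2 + w*(3 - 6*I) - 18*I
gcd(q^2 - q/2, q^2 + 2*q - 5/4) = q - 1/2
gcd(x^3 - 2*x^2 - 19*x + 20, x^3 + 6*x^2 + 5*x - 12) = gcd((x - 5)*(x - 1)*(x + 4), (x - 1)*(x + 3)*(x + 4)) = x^2 + 3*x - 4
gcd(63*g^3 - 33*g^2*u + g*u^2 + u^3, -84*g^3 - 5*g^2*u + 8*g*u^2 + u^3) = -21*g^2 + 4*g*u + u^2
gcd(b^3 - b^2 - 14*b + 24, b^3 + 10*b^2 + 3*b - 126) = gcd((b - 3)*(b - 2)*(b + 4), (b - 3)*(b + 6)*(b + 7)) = b - 3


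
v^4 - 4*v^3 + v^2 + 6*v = v*(v - 3)*(v - 2)*(v + 1)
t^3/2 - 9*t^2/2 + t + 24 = (t/2 + 1)*(t - 8)*(t - 3)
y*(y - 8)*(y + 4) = y^3 - 4*y^2 - 32*y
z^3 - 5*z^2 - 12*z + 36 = (z - 6)*(z - 2)*(z + 3)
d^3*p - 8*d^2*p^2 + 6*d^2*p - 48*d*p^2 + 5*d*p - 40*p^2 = (d + 5)*(d - 8*p)*(d*p + p)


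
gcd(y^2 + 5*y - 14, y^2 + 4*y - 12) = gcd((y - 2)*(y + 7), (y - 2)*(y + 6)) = y - 2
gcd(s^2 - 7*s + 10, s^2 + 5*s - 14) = s - 2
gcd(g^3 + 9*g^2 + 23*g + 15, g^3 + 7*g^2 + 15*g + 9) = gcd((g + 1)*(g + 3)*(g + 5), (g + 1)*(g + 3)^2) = g^2 + 4*g + 3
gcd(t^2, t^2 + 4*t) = t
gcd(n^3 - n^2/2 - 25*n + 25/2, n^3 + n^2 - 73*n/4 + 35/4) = n^2 + 9*n/2 - 5/2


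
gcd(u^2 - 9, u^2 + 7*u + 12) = u + 3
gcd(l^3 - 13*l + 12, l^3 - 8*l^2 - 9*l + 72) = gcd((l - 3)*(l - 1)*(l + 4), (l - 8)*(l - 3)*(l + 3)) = l - 3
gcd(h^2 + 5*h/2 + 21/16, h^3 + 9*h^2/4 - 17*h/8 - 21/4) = h + 7/4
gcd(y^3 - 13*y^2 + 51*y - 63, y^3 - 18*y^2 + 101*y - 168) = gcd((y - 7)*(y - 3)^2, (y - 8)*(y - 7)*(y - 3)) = y^2 - 10*y + 21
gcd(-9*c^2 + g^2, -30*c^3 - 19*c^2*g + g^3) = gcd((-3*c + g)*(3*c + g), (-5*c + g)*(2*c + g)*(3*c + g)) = 3*c + g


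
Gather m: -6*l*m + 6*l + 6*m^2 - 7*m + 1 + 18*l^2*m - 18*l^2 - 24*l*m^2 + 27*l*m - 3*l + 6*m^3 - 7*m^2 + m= -18*l^2 + 3*l + 6*m^3 + m^2*(-24*l - 1) + m*(18*l^2 + 21*l - 6) + 1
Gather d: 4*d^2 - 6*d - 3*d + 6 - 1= 4*d^2 - 9*d + 5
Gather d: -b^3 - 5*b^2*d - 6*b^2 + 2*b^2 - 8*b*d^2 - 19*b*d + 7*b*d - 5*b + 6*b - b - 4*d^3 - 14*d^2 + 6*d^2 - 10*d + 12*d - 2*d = -b^3 - 4*b^2 - 4*d^3 + d^2*(-8*b - 8) + d*(-5*b^2 - 12*b)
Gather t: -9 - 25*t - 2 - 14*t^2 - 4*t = -14*t^2 - 29*t - 11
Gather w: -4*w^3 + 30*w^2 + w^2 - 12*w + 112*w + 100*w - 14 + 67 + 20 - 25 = -4*w^3 + 31*w^2 + 200*w + 48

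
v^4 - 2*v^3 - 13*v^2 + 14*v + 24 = (v - 4)*(v - 2)*(v + 1)*(v + 3)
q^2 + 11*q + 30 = (q + 5)*(q + 6)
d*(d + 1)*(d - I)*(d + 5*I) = d^4 + d^3 + 4*I*d^3 + 5*d^2 + 4*I*d^2 + 5*d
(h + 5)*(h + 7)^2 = h^3 + 19*h^2 + 119*h + 245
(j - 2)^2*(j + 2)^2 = j^4 - 8*j^2 + 16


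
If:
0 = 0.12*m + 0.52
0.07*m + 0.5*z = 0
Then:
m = -4.33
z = 0.61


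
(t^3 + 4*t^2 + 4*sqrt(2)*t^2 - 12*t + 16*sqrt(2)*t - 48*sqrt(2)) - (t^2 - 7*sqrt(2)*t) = t^3 + 3*t^2 + 4*sqrt(2)*t^2 - 12*t + 23*sqrt(2)*t - 48*sqrt(2)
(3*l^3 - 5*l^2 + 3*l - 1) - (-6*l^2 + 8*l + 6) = 3*l^3 + l^2 - 5*l - 7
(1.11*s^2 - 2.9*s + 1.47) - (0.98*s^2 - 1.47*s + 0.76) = 0.13*s^2 - 1.43*s + 0.71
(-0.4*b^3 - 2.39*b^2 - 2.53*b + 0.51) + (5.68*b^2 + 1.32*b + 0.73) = -0.4*b^3 + 3.29*b^2 - 1.21*b + 1.24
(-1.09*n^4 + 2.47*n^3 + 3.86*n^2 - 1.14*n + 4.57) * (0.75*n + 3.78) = -0.8175*n^5 - 2.2677*n^4 + 12.2316*n^3 + 13.7358*n^2 - 0.881699999999999*n + 17.2746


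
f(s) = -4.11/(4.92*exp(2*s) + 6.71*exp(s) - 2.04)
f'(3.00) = 0.00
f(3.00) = 0.00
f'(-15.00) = 0.00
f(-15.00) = 2.01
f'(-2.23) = 2.16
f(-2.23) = 3.26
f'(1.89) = 0.03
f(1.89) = -0.02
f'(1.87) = 0.03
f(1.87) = -0.02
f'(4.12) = 0.00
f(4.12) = -0.00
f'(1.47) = 0.06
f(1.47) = -0.03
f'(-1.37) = 32303.34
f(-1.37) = 238.18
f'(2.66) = 0.01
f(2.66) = -0.00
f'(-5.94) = 0.02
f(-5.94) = 2.03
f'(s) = -4.11*(-9.84*exp(2*s) - 6.71*exp(s))/(4.92*exp(2*s) + 6.71*exp(s) - 2.04)^2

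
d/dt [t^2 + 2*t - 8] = 2*t + 2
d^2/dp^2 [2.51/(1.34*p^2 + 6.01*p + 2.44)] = (-9.013912*p^2 - 40.428068*p + 2.51*(2.68*p + 6.01)*(5.36*p + 12.02) - 16.413392)/(1.34*p^2 + 6.01*p + 2.44)^3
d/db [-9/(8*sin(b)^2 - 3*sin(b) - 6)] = 9*(16*sin(b) - 3)*cos(b)/(-8*sin(b)^2 + 3*sin(b) + 6)^2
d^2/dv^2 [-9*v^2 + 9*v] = -18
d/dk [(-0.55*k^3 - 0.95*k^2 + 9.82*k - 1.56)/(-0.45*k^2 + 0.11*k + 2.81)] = (0.2475*k^4 - 0.121*k^3 - 0.322000000000001*k^2 - 6.743*k + 27.7658)/(0.2025*k^4 - 0.099*k^3 - 2.5169*k^2 + 0.6182*k + 7.8961)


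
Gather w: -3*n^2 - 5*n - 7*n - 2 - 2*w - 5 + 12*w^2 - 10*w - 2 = -3*n^2 - 12*n + 12*w^2 - 12*w - 9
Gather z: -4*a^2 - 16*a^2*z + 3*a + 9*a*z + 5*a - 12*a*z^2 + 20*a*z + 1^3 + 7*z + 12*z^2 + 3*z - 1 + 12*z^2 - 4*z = -4*a^2 + 8*a + z^2*(24 - 12*a) + z*(-16*a^2 + 29*a + 6)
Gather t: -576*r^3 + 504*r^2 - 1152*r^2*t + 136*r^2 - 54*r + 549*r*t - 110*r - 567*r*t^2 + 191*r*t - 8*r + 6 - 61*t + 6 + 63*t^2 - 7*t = -576*r^3 + 640*r^2 - 172*r + t^2*(63 - 567*r) + t*(-1152*r^2 + 740*r - 68) + 12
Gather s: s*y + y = s*y + y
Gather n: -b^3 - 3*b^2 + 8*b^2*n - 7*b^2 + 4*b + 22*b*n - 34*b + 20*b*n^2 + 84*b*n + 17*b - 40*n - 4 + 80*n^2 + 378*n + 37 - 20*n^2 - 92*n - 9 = -b^3 - 10*b^2 - 13*b + n^2*(20*b + 60) + n*(8*b^2 + 106*b + 246) + 24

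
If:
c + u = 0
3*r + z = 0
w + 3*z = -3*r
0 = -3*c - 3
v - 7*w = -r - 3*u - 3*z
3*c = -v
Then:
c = -1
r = 3/25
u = 1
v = 3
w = 18/25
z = -9/25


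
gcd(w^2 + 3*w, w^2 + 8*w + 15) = w + 3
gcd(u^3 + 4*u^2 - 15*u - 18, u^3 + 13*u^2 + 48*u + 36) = u^2 + 7*u + 6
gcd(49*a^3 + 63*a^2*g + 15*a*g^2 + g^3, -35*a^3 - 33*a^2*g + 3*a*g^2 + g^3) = 7*a^2 + 8*a*g + g^2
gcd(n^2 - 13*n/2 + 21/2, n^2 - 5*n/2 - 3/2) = n - 3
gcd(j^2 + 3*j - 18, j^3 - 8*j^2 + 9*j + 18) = j - 3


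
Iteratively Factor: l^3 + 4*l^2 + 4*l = (l)*(l^2 + 4*l + 4) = l*(l + 2)*(l + 2)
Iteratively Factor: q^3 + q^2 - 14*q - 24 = (q + 2)*(q^2 - q - 12) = (q + 2)*(q + 3)*(q - 4)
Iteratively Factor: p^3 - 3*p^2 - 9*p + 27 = (p - 3)*(p^2 - 9) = (p - 3)^2*(p + 3)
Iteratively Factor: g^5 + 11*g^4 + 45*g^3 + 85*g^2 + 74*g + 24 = (g + 2)*(g^4 + 9*g^3 + 27*g^2 + 31*g + 12) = (g + 1)*(g + 2)*(g^3 + 8*g^2 + 19*g + 12) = (g + 1)^2*(g + 2)*(g^2 + 7*g + 12) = (g + 1)^2*(g + 2)*(g + 3)*(g + 4)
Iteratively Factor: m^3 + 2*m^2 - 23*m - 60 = (m - 5)*(m^2 + 7*m + 12) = (m - 5)*(m + 4)*(m + 3)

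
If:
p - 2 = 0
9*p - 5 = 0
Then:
No Solution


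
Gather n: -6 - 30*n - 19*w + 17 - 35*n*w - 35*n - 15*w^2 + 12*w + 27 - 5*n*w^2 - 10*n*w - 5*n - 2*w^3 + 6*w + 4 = n*(-5*w^2 - 45*w - 70) - 2*w^3 - 15*w^2 - w + 42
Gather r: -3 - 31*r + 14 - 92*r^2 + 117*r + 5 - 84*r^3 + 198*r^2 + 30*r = -84*r^3 + 106*r^2 + 116*r + 16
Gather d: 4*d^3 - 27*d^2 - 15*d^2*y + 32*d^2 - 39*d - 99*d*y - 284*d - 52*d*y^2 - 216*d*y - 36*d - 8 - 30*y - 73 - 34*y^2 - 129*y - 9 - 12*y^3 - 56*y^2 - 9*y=4*d^3 + d^2*(5 - 15*y) + d*(-52*y^2 - 315*y - 359) - 12*y^3 - 90*y^2 - 168*y - 90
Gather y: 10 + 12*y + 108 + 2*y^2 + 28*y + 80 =2*y^2 + 40*y + 198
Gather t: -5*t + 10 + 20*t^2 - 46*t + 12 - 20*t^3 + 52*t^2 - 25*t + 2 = -20*t^3 + 72*t^2 - 76*t + 24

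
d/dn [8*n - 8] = 8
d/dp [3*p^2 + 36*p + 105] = 6*p + 36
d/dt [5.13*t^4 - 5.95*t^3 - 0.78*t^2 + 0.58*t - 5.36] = 20.52*t^3 - 17.85*t^2 - 1.56*t + 0.58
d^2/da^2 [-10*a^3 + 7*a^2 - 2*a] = 14 - 60*a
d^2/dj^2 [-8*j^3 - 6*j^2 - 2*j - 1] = -48*j - 12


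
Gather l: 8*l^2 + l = 8*l^2 + l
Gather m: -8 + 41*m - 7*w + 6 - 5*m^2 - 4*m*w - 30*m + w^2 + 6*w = -5*m^2 + m*(11 - 4*w) + w^2 - w - 2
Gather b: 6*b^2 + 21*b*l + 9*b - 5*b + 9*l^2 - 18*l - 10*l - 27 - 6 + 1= 6*b^2 + b*(21*l + 4) + 9*l^2 - 28*l - 32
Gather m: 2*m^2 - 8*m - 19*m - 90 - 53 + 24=2*m^2 - 27*m - 119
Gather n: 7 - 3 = 4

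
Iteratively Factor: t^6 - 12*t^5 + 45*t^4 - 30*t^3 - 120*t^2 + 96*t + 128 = (t - 4)*(t^5 - 8*t^4 + 13*t^3 + 22*t^2 - 32*t - 32) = (t - 4)*(t + 1)*(t^4 - 9*t^3 + 22*t^2 - 32) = (t - 4)^2*(t + 1)*(t^3 - 5*t^2 + 2*t + 8) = (t - 4)^2*(t + 1)^2*(t^2 - 6*t + 8) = (t - 4)^2*(t - 2)*(t + 1)^2*(t - 4)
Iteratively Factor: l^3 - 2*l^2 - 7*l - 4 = (l + 1)*(l^2 - 3*l - 4) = (l + 1)^2*(l - 4)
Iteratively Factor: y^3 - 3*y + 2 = (y - 1)*(y^2 + y - 2) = (y - 1)^2*(y + 2)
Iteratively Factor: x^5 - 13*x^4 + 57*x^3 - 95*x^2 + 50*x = (x)*(x^4 - 13*x^3 + 57*x^2 - 95*x + 50) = x*(x - 5)*(x^3 - 8*x^2 + 17*x - 10) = x*(x - 5)*(x - 2)*(x^2 - 6*x + 5) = x*(x - 5)*(x - 2)*(x - 1)*(x - 5)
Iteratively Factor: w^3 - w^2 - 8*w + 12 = (w - 2)*(w^2 + w - 6) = (w - 2)*(w + 3)*(w - 2)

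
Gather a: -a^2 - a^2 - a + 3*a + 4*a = -2*a^2 + 6*a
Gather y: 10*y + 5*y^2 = 5*y^2 + 10*y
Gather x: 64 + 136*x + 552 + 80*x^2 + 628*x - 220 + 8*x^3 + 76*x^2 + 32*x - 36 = 8*x^3 + 156*x^2 + 796*x + 360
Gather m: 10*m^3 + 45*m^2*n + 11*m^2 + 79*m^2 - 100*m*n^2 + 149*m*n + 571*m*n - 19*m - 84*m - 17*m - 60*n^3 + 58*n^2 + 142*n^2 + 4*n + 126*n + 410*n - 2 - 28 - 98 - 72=10*m^3 + m^2*(45*n + 90) + m*(-100*n^2 + 720*n - 120) - 60*n^3 + 200*n^2 + 540*n - 200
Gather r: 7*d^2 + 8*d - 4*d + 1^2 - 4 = 7*d^2 + 4*d - 3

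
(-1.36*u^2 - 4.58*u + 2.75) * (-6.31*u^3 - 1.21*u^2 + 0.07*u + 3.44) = 8.5816*u^5 + 30.5454*u^4 - 11.9059*u^3 - 8.3265*u^2 - 15.5627*u + 9.46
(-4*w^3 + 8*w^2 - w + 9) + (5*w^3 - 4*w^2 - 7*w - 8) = w^3 + 4*w^2 - 8*w + 1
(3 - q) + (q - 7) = -4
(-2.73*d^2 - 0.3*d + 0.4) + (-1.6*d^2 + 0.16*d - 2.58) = -4.33*d^2 - 0.14*d - 2.18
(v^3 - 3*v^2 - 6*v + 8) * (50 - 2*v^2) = -2*v^5 + 6*v^4 + 62*v^3 - 166*v^2 - 300*v + 400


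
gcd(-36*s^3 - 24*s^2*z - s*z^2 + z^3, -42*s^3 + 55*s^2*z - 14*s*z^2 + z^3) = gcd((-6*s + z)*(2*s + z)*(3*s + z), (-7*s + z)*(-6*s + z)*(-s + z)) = -6*s + z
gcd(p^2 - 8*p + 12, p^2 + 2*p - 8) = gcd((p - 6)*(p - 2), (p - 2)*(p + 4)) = p - 2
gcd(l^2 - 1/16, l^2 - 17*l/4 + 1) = l - 1/4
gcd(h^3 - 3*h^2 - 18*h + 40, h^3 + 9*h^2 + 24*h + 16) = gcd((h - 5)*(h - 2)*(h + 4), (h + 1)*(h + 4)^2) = h + 4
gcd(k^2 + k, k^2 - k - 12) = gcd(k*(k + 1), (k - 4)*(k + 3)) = 1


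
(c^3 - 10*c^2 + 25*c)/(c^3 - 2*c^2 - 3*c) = (-c^2 + 10*c - 25)/(-c^2 + 2*c + 3)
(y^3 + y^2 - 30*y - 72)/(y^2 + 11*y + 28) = (y^2 - 3*y - 18)/(y + 7)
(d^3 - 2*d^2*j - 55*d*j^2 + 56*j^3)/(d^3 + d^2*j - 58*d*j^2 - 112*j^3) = (d - j)/(d + 2*j)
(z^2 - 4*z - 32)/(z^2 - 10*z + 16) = (z + 4)/(z - 2)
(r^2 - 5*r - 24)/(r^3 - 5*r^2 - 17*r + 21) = (r - 8)/(r^2 - 8*r + 7)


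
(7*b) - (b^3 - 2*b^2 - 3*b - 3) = -b^3 + 2*b^2 + 10*b + 3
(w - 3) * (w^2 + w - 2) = w^3 - 2*w^2 - 5*w + 6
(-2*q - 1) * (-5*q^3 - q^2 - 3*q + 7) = 10*q^4 + 7*q^3 + 7*q^2 - 11*q - 7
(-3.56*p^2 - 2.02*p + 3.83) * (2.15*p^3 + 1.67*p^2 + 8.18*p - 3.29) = -7.654*p^5 - 10.2882*p^4 - 24.2597*p^3 + 1.5849*p^2 + 37.9752*p - 12.6007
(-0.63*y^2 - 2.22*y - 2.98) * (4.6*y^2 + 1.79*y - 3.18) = -2.898*y^4 - 11.3397*y^3 - 15.6784*y^2 + 1.7254*y + 9.4764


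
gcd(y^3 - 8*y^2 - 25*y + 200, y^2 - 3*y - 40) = y^2 - 3*y - 40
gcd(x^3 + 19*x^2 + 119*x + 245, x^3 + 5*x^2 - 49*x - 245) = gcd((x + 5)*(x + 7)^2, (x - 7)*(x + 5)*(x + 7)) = x^2 + 12*x + 35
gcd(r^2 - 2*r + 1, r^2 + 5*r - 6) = r - 1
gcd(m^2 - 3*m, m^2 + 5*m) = m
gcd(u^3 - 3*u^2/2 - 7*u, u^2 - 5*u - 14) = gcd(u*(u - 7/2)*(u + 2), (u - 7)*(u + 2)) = u + 2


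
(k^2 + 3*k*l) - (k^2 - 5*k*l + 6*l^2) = 8*k*l - 6*l^2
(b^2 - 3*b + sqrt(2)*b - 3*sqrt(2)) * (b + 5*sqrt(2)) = b^3 - 3*b^2 + 6*sqrt(2)*b^2 - 18*sqrt(2)*b + 10*b - 30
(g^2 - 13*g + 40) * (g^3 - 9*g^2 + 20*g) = g^5 - 22*g^4 + 177*g^3 - 620*g^2 + 800*g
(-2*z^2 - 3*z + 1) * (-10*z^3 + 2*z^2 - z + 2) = 20*z^5 + 26*z^4 - 14*z^3 + z^2 - 7*z + 2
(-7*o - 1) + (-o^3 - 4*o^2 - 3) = -o^3 - 4*o^2 - 7*o - 4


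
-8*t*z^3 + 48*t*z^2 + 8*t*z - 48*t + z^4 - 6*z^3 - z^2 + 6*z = (-8*t + z)*(z - 6)*(z - 1)*(z + 1)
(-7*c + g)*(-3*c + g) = 21*c^2 - 10*c*g + g^2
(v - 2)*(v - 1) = v^2 - 3*v + 2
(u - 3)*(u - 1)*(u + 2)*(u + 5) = u^4 + 3*u^3 - 15*u^2 - 19*u + 30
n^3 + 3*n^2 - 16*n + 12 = (n - 2)*(n - 1)*(n + 6)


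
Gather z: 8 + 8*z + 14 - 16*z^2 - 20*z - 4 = -16*z^2 - 12*z + 18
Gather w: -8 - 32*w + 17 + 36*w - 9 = 4*w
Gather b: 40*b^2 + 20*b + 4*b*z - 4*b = 40*b^2 + b*(4*z + 16)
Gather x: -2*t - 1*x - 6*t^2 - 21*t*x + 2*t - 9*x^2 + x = -6*t^2 - 21*t*x - 9*x^2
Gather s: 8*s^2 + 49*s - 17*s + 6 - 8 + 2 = 8*s^2 + 32*s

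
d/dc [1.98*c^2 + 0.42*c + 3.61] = 3.96*c + 0.42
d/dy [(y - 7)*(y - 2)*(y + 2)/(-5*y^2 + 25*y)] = (-y^4 + 10*y^3 - 39*y^2 + 56*y - 140)/(5*y^2*(y^2 - 10*y + 25))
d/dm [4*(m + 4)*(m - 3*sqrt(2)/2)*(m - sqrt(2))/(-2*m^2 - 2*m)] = (-2*m^4 - 4*m^3 - 15*sqrt(2)*m^2 - 2*m^2 + 48*m + 24)/(m^2*(m^2 + 2*m + 1))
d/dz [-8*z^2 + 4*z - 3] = 4 - 16*z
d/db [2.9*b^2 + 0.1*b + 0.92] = 5.8*b + 0.1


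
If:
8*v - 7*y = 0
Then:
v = 7*y/8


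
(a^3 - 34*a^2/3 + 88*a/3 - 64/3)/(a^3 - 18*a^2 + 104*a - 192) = (3*a^2 - 10*a + 8)/(3*(a^2 - 10*a + 24))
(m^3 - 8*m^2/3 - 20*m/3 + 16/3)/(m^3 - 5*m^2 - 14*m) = (3*m^2 - 14*m + 8)/(3*m*(m - 7))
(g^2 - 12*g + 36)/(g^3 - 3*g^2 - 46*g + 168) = (g - 6)/(g^2 + 3*g - 28)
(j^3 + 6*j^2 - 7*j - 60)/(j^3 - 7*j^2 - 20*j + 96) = (j + 5)/(j - 8)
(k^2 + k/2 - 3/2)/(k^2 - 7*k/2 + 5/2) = (2*k + 3)/(2*k - 5)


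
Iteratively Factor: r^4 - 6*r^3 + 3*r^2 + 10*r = (r)*(r^3 - 6*r^2 + 3*r + 10) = r*(r + 1)*(r^2 - 7*r + 10) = r*(r - 5)*(r + 1)*(r - 2)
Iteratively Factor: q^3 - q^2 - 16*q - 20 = (q + 2)*(q^2 - 3*q - 10) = (q - 5)*(q + 2)*(q + 2)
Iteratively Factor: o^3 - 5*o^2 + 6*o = (o - 2)*(o^2 - 3*o) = (o - 3)*(o - 2)*(o)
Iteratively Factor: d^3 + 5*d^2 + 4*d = (d)*(d^2 + 5*d + 4) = d*(d + 4)*(d + 1)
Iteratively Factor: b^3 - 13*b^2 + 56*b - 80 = (b - 4)*(b^2 - 9*b + 20) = (b - 4)^2*(b - 5)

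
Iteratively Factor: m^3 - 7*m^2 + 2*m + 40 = (m + 2)*(m^2 - 9*m + 20) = (m - 5)*(m + 2)*(m - 4)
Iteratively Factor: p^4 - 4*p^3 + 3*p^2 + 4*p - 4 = (p + 1)*(p^3 - 5*p^2 + 8*p - 4) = (p - 2)*(p + 1)*(p^2 - 3*p + 2) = (p - 2)*(p - 1)*(p + 1)*(p - 2)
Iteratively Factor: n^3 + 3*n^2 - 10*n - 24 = (n - 3)*(n^2 + 6*n + 8) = (n - 3)*(n + 4)*(n + 2)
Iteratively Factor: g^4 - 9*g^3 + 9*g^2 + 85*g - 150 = (g - 2)*(g^3 - 7*g^2 - 5*g + 75) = (g - 5)*(g - 2)*(g^2 - 2*g - 15) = (g - 5)^2*(g - 2)*(g + 3)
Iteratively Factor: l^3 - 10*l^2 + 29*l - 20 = (l - 1)*(l^2 - 9*l + 20) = (l - 4)*(l - 1)*(l - 5)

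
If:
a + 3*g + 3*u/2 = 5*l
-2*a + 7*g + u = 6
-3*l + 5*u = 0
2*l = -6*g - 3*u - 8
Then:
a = -92/19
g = -2/5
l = -28/19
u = -84/95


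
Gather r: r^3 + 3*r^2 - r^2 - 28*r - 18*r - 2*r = r^3 + 2*r^2 - 48*r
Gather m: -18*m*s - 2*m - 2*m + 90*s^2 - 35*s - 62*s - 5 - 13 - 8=m*(-18*s - 4) + 90*s^2 - 97*s - 26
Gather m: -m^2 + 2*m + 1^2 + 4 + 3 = -m^2 + 2*m + 8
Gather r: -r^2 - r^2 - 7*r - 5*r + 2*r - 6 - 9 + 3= -2*r^2 - 10*r - 12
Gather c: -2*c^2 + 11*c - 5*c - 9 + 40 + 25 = -2*c^2 + 6*c + 56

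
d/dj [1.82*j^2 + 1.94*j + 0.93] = 3.64*j + 1.94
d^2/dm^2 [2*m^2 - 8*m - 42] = 4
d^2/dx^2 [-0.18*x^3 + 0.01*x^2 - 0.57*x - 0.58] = 0.02 - 1.08*x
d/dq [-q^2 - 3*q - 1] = -2*q - 3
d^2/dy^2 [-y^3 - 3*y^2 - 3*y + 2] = -6*y - 6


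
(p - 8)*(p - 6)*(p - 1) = p^3 - 15*p^2 + 62*p - 48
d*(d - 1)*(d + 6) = d^3 + 5*d^2 - 6*d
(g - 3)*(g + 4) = g^2 + g - 12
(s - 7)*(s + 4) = s^2 - 3*s - 28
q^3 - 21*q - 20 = (q - 5)*(q + 1)*(q + 4)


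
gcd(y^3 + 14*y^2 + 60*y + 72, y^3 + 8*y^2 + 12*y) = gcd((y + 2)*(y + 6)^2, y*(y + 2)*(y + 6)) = y^2 + 8*y + 12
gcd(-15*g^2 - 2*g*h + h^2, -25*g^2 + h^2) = 5*g - h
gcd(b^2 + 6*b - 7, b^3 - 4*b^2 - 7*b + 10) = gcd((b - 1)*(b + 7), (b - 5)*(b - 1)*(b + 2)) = b - 1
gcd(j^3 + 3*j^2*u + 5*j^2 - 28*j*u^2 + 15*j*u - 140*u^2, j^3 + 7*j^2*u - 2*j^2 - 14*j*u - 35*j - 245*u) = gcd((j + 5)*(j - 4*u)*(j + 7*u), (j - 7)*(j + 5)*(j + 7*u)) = j^2 + 7*j*u + 5*j + 35*u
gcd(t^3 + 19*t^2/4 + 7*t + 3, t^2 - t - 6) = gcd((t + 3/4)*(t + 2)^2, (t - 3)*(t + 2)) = t + 2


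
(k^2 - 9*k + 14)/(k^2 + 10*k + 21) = (k^2 - 9*k + 14)/(k^2 + 10*k + 21)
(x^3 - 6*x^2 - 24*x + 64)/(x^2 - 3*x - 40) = (x^2 + 2*x - 8)/(x + 5)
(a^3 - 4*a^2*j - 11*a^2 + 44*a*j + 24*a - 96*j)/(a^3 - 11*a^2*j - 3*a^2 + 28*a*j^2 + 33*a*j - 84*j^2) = (a - 8)/(a - 7*j)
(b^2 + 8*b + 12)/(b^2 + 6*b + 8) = (b + 6)/(b + 4)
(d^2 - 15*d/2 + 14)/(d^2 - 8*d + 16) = (d - 7/2)/(d - 4)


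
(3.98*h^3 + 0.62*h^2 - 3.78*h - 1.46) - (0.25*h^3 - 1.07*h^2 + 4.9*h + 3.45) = 3.73*h^3 + 1.69*h^2 - 8.68*h - 4.91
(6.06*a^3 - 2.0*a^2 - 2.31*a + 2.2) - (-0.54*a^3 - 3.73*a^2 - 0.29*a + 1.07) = 6.6*a^3 + 1.73*a^2 - 2.02*a + 1.13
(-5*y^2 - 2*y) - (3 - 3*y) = -5*y^2 + y - 3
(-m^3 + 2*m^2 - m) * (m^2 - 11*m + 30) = -m^5 + 13*m^4 - 53*m^3 + 71*m^2 - 30*m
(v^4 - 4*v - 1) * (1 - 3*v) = -3*v^5 + v^4 + 12*v^2 - v - 1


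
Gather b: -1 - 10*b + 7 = 6 - 10*b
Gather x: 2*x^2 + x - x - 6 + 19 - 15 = 2*x^2 - 2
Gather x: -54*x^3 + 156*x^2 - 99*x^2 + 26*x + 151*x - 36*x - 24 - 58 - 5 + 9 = -54*x^3 + 57*x^2 + 141*x - 78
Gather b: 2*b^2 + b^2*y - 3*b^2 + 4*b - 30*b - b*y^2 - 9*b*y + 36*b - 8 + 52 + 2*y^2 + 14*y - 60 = b^2*(y - 1) + b*(-y^2 - 9*y + 10) + 2*y^2 + 14*y - 16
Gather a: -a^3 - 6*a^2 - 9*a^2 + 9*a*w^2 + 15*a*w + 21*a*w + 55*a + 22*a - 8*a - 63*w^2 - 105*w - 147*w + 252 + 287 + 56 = -a^3 - 15*a^2 + a*(9*w^2 + 36*w + 69) - 63*w^2 - 252*w + 595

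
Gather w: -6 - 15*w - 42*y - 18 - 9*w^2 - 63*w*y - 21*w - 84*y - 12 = -9*w^2 + w*(-63*y - 36) - 126*y - 36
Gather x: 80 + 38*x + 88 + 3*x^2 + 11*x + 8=3*x^2 + 49*x + 176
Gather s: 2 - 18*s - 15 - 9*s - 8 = -27*s - 21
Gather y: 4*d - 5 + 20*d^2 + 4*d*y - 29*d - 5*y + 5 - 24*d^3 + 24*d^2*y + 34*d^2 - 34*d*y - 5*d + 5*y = -24*d^3 + 54*d^2 - 30*d + y*(24*d^2 - 30*d)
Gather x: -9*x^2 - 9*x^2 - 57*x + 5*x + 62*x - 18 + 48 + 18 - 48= -18*x^2 + 10*x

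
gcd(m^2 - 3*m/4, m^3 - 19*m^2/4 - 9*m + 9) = m - 3/4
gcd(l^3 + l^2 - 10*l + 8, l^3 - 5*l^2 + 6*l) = l - 2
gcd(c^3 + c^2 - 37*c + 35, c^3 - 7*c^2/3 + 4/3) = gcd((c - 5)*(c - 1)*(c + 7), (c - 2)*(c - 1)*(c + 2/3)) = c - 1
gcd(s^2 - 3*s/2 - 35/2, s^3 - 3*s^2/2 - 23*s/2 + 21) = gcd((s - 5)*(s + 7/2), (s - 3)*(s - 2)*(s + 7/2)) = s + 7/2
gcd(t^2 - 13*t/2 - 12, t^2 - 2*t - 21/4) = t + 3/2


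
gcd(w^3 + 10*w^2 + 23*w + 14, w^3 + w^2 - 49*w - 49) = w^2 + 8*w + 7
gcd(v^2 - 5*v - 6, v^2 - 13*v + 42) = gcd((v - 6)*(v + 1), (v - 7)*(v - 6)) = v - 6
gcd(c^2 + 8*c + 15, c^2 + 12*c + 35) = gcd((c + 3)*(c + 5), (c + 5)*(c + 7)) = c + 5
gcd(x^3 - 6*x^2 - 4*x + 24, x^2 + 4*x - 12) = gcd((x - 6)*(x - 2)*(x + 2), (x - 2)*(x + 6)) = x - 2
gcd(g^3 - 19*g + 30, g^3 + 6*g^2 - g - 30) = g^2 + 3*g - 10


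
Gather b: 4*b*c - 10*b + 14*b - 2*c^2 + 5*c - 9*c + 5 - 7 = b*(4*c + 4) - 2*c^2 - 4*c - 2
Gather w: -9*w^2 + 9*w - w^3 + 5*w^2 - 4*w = -w^3 - 4*w^2 + 5*w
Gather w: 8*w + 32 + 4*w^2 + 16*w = 4*w^2 + 24*w + 32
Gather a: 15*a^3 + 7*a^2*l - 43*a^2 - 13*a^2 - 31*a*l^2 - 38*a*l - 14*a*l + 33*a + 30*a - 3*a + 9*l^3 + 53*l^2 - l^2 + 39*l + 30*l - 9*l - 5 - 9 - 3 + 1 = 15*a^3 + a^2*(7*l - 56) + a*(-31*l^2 - 52*l + 60) + 9*l^3 + 52*l^2 + 60*l - 16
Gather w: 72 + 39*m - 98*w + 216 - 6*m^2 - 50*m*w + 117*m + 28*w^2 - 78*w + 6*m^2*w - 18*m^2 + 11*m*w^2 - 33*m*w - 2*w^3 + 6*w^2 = -24*m^2 + 156*m - 2*w^3 + w^2*(11*m + 34) + w*(6*m^2 - 83*m - 176) + 288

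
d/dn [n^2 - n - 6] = 2*n - 1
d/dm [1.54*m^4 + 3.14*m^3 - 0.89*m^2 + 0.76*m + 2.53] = 6.16*m^3 + 9.42*m^2 - 1.78*m + 0.76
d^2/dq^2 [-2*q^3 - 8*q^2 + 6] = -12*q - 16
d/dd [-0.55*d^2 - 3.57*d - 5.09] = -1.1*d - 3.57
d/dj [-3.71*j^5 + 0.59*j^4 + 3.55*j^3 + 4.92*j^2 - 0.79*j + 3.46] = -18.55*j^4 + 2.36*j^3 + 10.65*j^2 + 9.84*j - 0.79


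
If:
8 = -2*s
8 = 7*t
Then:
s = -4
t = 8/7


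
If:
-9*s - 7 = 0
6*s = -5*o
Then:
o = 14/15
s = -7/9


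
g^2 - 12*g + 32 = (g - 8)*(g - 4)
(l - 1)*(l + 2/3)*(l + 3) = l^3 + 8*l^2/3 - 5*l/3 - 2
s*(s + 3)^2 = s^3 + 6*s^2 + 9*s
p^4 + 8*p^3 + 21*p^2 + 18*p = p*(p + 2)*(p + 3)^2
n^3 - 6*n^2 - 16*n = n*(n - 8)*(n + 2)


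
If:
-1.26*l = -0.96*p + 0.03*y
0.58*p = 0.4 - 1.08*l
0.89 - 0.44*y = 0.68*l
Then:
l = 0.20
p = 0.32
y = 1.71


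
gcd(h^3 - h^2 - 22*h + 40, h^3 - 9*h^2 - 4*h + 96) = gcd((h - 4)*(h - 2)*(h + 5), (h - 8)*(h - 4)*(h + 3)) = h - 4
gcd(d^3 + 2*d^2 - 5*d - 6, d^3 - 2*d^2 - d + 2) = d^2 - d - 2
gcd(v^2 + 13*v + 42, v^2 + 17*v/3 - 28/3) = v + 7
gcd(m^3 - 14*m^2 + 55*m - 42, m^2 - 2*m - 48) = 1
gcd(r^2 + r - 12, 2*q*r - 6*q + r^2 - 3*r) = r - 3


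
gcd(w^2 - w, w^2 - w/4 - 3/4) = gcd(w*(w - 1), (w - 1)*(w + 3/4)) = w - 1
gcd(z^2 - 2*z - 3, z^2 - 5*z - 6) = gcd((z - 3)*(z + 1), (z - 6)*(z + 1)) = z + 1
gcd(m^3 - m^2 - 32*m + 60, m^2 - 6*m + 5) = m - 5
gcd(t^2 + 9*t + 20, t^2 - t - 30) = t + 5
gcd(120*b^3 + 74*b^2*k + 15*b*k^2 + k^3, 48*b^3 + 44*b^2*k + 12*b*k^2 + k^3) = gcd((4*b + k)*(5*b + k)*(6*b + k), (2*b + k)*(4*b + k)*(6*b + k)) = 24*b^2 + 10*b*k + k^2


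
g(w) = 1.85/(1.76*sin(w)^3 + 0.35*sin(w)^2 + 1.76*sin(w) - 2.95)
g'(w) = 1.85*(-5.28*sin(w)^2*cos(w) - 0.7*sin(w)*cos(w) - 1.76*cos(w))/(1.76*sin(w)^3 + 0.35*sin(w)^2 + 1.76*sin(w) - 2.95)^2 = (-1.295*sin(w) + 4.884*cos(2*w) - 8.14)*cos(w)/(1.76*sin(w)^3 + 0.35*sin(w)^2 + 1.76*sin(w) - 2.95)^2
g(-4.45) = 2.80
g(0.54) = -1.08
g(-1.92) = -0.32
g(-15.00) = -0.42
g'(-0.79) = -0.24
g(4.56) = -0.31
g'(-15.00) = 0.25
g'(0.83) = -11.33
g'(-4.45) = 8.07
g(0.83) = -2.46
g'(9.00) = 1.19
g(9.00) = -0.91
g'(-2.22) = 0.20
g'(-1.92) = 0.11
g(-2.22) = -0.37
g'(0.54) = -1.90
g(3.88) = -0.41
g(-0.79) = -0.40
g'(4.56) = 0.05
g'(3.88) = 0.25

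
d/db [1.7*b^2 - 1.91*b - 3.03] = 3.4*b - 1.91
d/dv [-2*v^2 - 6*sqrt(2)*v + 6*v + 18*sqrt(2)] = -4*v - 6*sqrt(2) + 6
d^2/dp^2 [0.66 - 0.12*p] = 0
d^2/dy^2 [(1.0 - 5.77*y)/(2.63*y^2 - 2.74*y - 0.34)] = ((5.26*y - 2.74)*(5.77*y - 1.0)*(10.52*y - 5.48) + (91.0506*y - 36.8796)*(-2.63*y^2 + 2.74*y + 0.34))/(-2.63*y^2 + 2.74*y + 0.34)^3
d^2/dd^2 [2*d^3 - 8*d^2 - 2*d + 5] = 12*d - 16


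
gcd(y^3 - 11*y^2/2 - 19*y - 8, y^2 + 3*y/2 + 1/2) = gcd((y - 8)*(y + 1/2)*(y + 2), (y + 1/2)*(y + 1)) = y + 1/2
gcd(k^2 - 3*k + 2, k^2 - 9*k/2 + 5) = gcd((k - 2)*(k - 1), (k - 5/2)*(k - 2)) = k - 2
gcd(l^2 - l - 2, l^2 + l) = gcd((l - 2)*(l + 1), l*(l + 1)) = l + 1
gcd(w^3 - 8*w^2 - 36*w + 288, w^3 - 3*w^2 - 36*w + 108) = w^2 - 36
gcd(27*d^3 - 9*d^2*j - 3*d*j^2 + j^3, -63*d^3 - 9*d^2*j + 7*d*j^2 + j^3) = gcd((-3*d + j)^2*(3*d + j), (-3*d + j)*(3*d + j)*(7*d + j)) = 9*d^2 - j^2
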